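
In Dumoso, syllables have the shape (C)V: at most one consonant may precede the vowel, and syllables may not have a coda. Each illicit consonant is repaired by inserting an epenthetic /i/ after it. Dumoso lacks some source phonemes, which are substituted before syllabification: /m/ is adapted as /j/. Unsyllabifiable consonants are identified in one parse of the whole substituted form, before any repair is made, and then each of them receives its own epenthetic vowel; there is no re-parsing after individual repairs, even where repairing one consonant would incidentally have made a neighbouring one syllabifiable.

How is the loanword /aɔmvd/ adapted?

Substitution: /m/ → /j/, giving /aɔjvd/.
Syllabifying with onset maximization leaves /j/, /v/, /d/ stranded (no codas are permitted; onsets are limited to one consonant).
Each unlicensed consonant becomes the onset of a new syllable: /j/ → /ji/, /v/ → /vi/, /d/ → /di/.

aɔjividi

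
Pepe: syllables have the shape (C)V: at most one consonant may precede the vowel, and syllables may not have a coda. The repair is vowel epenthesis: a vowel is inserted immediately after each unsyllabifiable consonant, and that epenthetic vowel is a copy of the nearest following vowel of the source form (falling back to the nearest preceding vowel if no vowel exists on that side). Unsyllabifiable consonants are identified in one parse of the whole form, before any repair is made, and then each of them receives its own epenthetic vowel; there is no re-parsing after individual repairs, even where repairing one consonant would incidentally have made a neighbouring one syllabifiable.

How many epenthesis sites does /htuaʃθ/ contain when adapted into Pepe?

The unsyllabifiable consonants are /h/, /ʃ/, /θ/; each receives one epenthetic vowel.

3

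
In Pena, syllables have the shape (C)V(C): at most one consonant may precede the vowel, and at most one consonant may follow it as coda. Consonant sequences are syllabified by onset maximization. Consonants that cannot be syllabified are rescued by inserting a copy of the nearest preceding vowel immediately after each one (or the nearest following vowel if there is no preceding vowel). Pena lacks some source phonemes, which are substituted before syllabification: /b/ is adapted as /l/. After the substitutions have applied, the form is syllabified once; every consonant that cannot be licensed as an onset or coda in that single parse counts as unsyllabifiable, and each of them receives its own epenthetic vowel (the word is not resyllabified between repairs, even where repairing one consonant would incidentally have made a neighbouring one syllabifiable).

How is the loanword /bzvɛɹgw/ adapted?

lɛzɛvɛɹgɛwɛ

Substitution: /b/ → /l/, giving /lzvɛɹgw/.
The consonants /l/, /z/, /g/, /w/ cannot be parsed into a legal (C)V(C) syllable (at most one coda consonant is licensed; onsets are limited to one consonant).
Each unlicensed consonant becomes the onset of a new syllable: /l/ → /lɛ/, /z/ → /zɛ/, /g/ → /gɛ/, /w/ → /wɛ/.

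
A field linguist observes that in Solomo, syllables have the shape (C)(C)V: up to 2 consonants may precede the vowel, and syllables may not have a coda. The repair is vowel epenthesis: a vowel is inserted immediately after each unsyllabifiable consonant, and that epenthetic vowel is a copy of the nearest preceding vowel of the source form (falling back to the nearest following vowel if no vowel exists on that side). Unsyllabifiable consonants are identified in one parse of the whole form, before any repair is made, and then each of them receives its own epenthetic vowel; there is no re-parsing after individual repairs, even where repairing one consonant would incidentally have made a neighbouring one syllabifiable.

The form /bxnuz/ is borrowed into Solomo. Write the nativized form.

Under (C)(C)V, the unsyllabifiable consonants are /b/, /z/ (no codas are permitted; onsets may contain at most 2 consonants).
Each unlicensed consonant becomes the onset of a new syllable: /b/ → /bu/, /z/ → /zu/.

buxnuzu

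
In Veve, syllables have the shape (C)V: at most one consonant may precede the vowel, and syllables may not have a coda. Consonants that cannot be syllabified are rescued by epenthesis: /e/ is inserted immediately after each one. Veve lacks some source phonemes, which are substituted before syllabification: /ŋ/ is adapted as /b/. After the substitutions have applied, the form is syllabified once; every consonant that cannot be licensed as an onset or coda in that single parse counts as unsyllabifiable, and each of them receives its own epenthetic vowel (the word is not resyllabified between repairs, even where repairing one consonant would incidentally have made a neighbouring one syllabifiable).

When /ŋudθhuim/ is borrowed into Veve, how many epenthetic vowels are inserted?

After substitution the input is /budθhuim/.
The unsyllabifiable consonants are /d/, /θ/, /m/; each receives one epenthetic vowel.

3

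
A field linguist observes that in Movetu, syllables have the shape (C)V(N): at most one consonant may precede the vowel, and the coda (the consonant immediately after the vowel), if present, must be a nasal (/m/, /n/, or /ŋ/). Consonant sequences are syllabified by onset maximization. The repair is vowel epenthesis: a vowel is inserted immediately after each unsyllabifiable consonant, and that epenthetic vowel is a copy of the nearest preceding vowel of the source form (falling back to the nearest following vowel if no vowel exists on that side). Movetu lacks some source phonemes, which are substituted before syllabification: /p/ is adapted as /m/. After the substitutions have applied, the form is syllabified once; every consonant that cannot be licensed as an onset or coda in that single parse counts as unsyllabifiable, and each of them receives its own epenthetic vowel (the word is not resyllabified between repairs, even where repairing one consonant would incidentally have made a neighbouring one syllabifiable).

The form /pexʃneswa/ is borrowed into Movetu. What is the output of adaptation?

Substitution: /p/ → /m/, giving /mexʃneswa/.
Syllabifying with onset maximization leaves /x/, /ʃ/, /s/ stranded (only a nasal (/m/, /n/, or /ŋ/) is licensed in coda position; onsets are limited to one consonant).
Each unlicensed consonant becomes the onset of a new syllable: /x/ → /xe/, /ʃ/ → /ʃe/, /s/ → /se/.

mexeʃenesewa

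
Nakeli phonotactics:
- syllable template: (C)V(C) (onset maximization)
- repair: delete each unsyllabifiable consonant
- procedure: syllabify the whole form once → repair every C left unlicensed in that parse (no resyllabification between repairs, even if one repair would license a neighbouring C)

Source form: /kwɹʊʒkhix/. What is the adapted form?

ɹʊʒhix

Syllabifying with onset maximization leaves /k/, /w/, /k/ stranded (at most one coda consonant is licensed; onsets are limited to one consonant).
Deletion applies to /k/, /w/, /k/.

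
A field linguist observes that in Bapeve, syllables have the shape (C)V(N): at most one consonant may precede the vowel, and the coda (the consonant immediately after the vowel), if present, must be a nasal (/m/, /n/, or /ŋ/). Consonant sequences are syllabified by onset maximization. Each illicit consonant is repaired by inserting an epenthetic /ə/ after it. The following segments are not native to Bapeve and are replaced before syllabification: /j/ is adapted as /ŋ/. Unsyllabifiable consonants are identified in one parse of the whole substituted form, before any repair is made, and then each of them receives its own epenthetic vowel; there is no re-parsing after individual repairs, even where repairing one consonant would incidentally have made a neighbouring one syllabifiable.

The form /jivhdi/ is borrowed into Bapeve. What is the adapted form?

ŋivəhədi

Substitution: /j/ → /ŋ/, giving /ŋivhdi/.
Syllabifying with onset maximization leaves /v/, /h/ stranded (only a nasal (/m/, /n/, or /ŋ/) is licensed in coda position; onsets are limited to one consonant).
Each unlicensed consonant becomes the onset of a new syllable: /v/ → /və/, /h/ → /hə/.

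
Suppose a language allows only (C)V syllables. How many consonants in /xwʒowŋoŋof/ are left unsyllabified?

Under (C)V, the unsyllabifiable consonants are /x/, /w/, /w/, /f/ (no codas are permitted; onsets are limited to one consonant).

4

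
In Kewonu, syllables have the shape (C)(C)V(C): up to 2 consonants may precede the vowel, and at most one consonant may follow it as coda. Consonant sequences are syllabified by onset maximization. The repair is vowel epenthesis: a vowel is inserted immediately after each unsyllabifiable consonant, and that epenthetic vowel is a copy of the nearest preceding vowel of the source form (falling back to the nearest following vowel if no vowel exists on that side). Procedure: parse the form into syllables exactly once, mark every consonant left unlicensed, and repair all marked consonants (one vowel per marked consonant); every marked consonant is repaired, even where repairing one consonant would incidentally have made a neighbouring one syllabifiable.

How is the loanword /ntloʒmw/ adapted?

notloʒmowo

Syllabifying with onset maximization leaves /n/, /m/, /w/ stranded (at most one coda consonant is licensed; onsets may contain at most 2 consonants).
Epenthesis after each stranded consonant: /n/ → /no/, /m/ → /mo/, /w/ → /wo/.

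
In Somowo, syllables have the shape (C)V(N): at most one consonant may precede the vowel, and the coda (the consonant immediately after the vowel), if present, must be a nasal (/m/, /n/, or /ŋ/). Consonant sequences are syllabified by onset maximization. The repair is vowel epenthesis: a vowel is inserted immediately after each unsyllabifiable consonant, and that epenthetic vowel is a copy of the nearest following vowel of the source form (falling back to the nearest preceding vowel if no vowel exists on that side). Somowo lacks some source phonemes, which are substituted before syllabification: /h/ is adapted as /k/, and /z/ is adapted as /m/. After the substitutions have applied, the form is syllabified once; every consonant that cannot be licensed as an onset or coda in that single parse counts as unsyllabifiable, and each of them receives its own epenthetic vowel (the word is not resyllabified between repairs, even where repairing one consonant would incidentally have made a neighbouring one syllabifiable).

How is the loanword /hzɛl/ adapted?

Substitution: /h/ → /k/, /z/ → /m/, giving /kmɛl/.
Syllabifying with onset maximization leaves /k/, /l/ stranded (only a nasal (/m/, /n/, or /ŋ/) is licensed in coda position; onsets are limited to one consonant).
Epenthesis after each stranded consonant: /k/ → /kɛ/, /l/ → /lɛ/.

kɛmɛlɛ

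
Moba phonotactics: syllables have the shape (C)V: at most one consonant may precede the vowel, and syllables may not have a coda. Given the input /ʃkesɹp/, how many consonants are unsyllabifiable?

4

Under (C)V, the unsyllabifiable consonants are /ʃ/, /s/, /ɹ/, /p/ (no codas are permitted; onsets are limited to one consonant).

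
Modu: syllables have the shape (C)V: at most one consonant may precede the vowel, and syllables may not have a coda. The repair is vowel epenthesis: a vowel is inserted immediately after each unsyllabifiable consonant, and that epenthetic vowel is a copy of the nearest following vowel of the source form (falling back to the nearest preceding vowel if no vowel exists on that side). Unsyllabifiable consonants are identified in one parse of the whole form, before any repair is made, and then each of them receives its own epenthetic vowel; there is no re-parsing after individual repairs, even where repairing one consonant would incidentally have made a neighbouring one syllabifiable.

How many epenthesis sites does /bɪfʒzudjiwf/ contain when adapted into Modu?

5

The unsyllabifiable consonants are /f/, /ʒ/, /d/, /w/, /f/; each receives one epenthetic vowel.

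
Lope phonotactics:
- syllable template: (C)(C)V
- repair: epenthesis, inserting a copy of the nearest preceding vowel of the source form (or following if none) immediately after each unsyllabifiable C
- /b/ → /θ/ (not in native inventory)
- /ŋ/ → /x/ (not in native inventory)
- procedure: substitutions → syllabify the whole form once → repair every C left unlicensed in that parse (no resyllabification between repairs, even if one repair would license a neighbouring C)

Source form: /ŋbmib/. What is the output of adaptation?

Substitution: /ŋ/ → /x/, /b/ → /θ/, giving /xθmiθ/.
The consonants /x/, /θ/ cannot be parsed into a legal (C)(C)V syllable (no codas are permitted; onsets may contain at most 2 consonants).
Epenthesis after each stranded consonant: /x/ → /xi/, /θ/ → /θi/.

xiθmiθi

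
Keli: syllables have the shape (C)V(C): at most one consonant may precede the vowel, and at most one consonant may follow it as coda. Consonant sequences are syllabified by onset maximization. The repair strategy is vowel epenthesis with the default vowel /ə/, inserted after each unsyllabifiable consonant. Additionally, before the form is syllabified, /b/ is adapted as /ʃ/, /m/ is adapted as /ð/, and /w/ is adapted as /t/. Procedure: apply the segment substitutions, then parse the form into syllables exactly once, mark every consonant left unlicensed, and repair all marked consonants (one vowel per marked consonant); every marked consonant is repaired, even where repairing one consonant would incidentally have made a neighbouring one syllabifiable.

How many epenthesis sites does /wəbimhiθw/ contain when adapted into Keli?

1

After substitution the input is /təʃiðhiθt/.
The unsyllabifiable consonants are /t/; each receives one epenthetic vowel.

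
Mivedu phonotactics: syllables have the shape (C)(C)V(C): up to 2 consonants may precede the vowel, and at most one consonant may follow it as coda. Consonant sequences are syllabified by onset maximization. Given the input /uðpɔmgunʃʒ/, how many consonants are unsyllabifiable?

2

Syllabifying with onset maximization leaves /ʃ/, /ʒ/ stranded (at most one coda consonant is licensed; onsets may contain at most 2 consonants).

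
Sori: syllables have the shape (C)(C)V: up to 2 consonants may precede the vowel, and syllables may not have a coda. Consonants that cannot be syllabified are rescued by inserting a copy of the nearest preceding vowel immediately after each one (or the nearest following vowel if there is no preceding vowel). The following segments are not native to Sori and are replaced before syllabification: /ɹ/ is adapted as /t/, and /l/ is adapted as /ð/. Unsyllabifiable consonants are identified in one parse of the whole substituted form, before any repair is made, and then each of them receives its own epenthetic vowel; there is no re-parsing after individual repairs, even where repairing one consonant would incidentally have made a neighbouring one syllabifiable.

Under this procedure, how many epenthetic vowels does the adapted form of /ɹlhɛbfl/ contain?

After substitution the input is /tðhɛbfð/.
The unsyllabifiable consonants are /t/, /b/, /f/, /ð/; each receives one epenthetic vowel.

4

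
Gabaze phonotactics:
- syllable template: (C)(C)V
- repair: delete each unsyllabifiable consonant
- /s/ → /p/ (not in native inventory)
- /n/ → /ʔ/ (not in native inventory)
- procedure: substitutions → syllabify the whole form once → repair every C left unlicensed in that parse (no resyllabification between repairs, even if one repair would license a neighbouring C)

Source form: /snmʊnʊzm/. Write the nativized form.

ʔmʊʔʊ

Substitution: /s/ → /p/, /n/ → /ʔ/, giving /pʔmʊʔʊzm/.
Under (C)(C)V, the unsyllabifiable consonants are /p/, /z/, /m/ (no codas are permitted; onsets may contain at most 2 consonants).
Deleting the stranded consonants removes /p/, /z/, /m/.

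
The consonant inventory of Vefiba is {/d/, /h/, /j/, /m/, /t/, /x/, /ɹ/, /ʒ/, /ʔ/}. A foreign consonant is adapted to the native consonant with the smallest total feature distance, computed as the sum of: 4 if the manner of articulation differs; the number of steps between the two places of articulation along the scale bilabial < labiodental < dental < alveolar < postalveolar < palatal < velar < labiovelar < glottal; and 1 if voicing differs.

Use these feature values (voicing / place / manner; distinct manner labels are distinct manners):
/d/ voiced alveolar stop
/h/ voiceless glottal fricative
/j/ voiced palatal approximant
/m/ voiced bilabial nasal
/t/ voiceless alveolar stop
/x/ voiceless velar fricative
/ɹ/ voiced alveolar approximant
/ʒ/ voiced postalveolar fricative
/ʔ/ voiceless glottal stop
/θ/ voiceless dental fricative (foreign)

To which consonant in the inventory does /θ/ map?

ʒ

/ʒ/ is closest: same manner (fricative), place distance 2 (dental→postalveolar), voicing differs (+1); total 3. Next closest is /x/ at distance 4.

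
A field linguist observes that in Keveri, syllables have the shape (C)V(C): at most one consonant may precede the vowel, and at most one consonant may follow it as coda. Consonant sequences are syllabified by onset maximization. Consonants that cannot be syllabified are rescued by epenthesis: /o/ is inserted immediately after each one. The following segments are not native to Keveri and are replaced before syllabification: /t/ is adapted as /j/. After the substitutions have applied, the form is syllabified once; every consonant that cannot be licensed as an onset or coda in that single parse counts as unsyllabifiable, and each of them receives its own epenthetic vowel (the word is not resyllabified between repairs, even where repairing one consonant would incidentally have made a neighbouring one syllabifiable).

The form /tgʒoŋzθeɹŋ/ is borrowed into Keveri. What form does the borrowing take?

jogoʒoŋzoθeɹŋo

Substitution: /t/ → /j/, giving /jgʒoŋzθeɹŋ/.
Syllabifying with onset maximization leaves /j/, /g/, /z/, /ŋ/ stranded (at most one coda consonant is licensed; onsets are limited to one consonant).
Inserting the epenthetic vowel yields /j/ → /jo/, /g/ → /go/, /z/ → /zo/, /ŋ/ → /ŋo/.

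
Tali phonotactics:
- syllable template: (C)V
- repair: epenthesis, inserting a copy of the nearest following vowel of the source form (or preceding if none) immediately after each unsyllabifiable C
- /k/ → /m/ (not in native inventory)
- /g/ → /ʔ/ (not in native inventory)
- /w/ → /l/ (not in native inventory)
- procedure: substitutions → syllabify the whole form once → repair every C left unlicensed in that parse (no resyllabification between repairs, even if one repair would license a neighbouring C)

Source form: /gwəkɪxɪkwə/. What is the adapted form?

Substitution: /g/ → /ʔ/, /w/ → /l/, /k/ → /m/, giving /ʔləmɪxɪmlə/.
Under (C)V, the unsyllabifiable consonants are /ʔ/, /m/ (no codas are permitted; onsets are limited to one consonant).
Inserting the epenthetic vowel yields /ʔ/ → /ʔə/, /m/ → /mə/.

ʔələmɪxɪmələ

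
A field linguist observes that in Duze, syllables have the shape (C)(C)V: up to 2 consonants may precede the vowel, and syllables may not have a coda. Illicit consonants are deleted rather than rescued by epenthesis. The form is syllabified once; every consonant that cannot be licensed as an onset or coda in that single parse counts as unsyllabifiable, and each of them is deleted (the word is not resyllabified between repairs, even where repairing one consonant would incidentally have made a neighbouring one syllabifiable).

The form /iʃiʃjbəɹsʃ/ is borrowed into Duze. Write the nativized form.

The consonants /ʃ/, /ɹ/, /s/, /ʃ/ cannot be parsed into a legal (C)(C)V syllable (no codas are permitted; onsets may contain at most 2 consonants).
Deletion applies to /ʃ/, /ɹ/, /s/, /ʃ/.

iʃijbə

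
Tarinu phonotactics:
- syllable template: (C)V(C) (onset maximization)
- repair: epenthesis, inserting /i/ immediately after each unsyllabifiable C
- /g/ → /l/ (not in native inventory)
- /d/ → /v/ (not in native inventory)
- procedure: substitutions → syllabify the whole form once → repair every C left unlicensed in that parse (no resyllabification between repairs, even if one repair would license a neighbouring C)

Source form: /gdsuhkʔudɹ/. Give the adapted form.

livisuhkiʔuvɹi

Substitution: /g/ → /l/, /d/ → /v/, giving /lvsuhkʔuvɹ/.
Syllabifying with onset maximization leaves /l/, /v/, /k/, /ɹ/ stranded (at most one coda consonant is licensed; onsets are limited to one consonant).
Epenthesis after each stranded consonant: /l/ → /li/, /v/ → /vi/, /k/ → /ki/, /ɹ/ → /ɹi/.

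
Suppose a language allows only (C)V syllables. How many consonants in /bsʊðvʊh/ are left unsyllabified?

3

Syllabifying with onset maximization leaves /b/, /ð/, /h/ stranded (no codas are permitted; onsets are limited to one consonant).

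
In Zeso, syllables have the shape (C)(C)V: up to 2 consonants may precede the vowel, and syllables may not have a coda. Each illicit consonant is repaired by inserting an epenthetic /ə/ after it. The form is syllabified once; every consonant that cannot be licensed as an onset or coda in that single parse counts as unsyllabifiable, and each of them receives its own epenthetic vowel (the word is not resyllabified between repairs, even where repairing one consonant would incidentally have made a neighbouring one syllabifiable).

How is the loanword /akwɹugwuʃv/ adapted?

Syllabifying with onset maximization leaves /k/, /ʃ/, /v/ stranded (no codas are permitted; onsets may contain at most 2 consonants).
Each unlicensed consonant becomes the onset of a new syllable: /k/ → /kə/, /ʃ/ → /ʃə/, /v/ → /və/.

akəwɹugwuʃəvə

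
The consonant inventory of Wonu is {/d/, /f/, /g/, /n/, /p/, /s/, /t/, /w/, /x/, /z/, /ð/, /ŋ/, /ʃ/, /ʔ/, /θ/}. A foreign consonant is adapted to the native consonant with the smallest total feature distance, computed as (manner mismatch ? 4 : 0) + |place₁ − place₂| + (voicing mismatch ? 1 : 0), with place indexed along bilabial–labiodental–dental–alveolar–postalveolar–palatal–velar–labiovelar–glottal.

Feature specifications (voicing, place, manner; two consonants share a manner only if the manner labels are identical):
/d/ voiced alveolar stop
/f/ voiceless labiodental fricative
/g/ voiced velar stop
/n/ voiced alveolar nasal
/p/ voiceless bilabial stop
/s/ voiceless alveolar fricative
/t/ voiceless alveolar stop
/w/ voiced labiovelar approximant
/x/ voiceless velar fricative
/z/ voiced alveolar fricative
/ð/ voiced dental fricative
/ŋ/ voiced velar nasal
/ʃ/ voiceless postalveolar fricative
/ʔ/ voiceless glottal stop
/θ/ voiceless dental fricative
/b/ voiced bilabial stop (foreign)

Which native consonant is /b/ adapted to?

p

/p/ is closest: same manner (stop), place distance 0 (bilabial→bilabial), voicing differs (+1); total 1. Next closest is /d/ at distance 3.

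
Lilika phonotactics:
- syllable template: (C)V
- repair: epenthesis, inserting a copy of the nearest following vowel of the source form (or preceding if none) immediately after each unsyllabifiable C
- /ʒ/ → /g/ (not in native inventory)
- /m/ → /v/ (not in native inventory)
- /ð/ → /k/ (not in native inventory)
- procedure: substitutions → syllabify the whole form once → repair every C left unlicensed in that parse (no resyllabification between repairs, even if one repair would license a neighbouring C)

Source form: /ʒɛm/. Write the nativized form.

gɛvɛ

Substitution: /ʒ/ → /g/, /m/ → /v/, giving /gɛv/.
Syllabifying with onset maximization leaves /v/ stranded (no codas are permitted; onsets are limited to one consonant).
Each unlicensed consonant becomes the onset of a new syllable: /v/ → /vɛ/.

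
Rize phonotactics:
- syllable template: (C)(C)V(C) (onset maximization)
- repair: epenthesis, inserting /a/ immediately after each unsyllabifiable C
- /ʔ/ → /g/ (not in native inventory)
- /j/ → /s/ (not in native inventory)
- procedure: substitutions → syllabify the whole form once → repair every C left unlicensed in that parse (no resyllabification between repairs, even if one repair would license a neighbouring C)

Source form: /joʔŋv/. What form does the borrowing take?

Substitution: /j/ → /s/, /ʔ/ → /g/, giving /sogŋv/.
Under (C)(C)V(C), the unsyllabifiable consonants are /ŋ/, /v/ (at most one coda consonant is licensed; onsets may contain at most 2 consonants).
Epenthesis after each stranded consonant: /ŋ/ → /ŋa/, /v/ → /va/.

sogŋava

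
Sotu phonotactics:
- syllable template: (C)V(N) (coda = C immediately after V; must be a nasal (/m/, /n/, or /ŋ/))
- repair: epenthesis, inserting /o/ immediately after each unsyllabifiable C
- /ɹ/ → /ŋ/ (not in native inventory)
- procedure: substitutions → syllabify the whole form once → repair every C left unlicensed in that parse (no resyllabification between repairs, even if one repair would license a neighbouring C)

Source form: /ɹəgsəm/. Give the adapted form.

ŋəgosəm

Substitution: /ɹ/ → /ŋ/, giving /ŋəgsəm/.
Syllabifying with onset maximization leaves /g/ stranded (only a nasal (/m/, /n/, or /ŋ/) is licensed in coda position; onsets are limited to one consonant).
Each unlicensed consonant becomes the onset of a new syllable: /g/ → /go/.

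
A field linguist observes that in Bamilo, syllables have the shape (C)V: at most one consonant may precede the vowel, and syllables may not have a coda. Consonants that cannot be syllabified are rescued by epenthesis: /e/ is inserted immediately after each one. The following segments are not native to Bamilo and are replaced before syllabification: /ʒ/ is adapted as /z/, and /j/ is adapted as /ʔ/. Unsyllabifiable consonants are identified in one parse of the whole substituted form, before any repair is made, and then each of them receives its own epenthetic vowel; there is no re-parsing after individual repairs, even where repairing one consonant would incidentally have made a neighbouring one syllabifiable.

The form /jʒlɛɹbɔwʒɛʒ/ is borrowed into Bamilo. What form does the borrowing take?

Substitution: /j/ → /ʔ/, /ʒ/ → /z/, giving /ʔzlɛɹbɔwzɛz/.
Syllabifying with onset maximization leaves /ʔ/, /z/, /ɹ/, /w/, /z/ stranded (no codas are permitted; onsets are limited to one consonant).
Inserting the epenthetic vowel yields /ʔ/ → /ʔe/, /z/ → /ze/, /ɹ/ → /ɹe/, /w/ → /we/, /z/ → /ze/.

ʔezelɛɹebɔwezɛze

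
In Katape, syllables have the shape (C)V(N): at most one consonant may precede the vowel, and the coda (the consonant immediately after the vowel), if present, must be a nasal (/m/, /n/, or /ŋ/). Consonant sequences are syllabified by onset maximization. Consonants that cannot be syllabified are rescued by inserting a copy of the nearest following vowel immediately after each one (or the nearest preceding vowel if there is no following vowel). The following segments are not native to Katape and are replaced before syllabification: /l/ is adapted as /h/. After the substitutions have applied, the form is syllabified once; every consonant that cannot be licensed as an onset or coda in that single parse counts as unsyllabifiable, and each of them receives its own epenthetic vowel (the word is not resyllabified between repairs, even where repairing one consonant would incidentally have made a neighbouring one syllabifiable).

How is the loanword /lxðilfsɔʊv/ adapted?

hixiðihɔfɔsɔʊvʊ

Substitution: /l/ → /h/, giving /hxðihfsɔʊv/.
Syllabifying with onset maximization leaves /h/, /x/, /h/, /f/, /v/ stranded (only a nasal (/m/, /n/, or /ŋ/) is licensed in coda position; onsets are limited to one consonant).
Each unlicensed consonant becomes the onset of a new syllable: /h/ → /hi/, /x/ → /xi/, /h/ → /hɔ/, /f/ → /fɔ/, /v/ → /vʊ/.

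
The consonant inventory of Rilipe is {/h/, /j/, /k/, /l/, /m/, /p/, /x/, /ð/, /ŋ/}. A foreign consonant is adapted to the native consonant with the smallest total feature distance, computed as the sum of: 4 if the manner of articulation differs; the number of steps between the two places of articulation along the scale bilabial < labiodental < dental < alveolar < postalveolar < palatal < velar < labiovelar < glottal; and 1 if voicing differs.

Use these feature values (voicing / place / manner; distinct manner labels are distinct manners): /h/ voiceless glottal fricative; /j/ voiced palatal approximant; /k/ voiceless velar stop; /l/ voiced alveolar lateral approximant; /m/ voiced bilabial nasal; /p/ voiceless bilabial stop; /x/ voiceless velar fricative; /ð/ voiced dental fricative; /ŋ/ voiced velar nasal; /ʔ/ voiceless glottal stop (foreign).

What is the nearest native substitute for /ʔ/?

/k/ is closest: same manner (stop), place distance 2 (glottal→velar), same voicing; total 2. Next closest is /h/ at distance 4.

k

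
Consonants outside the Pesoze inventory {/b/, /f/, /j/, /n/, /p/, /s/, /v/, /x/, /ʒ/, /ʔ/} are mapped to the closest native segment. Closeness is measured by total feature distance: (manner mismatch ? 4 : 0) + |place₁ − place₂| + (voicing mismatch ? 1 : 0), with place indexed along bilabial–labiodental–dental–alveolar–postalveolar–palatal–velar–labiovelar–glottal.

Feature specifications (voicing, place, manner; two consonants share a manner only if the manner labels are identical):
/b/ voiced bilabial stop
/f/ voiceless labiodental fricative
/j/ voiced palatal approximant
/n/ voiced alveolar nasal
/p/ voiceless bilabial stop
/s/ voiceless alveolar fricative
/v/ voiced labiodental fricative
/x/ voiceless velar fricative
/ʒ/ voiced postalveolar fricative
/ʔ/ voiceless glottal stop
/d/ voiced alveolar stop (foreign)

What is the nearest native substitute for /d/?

/b/ is closest: same manner (stop), place distance 3 (alveolar→bilabial), same voicing; total 3. Next closest is /n/ at distance 4.

b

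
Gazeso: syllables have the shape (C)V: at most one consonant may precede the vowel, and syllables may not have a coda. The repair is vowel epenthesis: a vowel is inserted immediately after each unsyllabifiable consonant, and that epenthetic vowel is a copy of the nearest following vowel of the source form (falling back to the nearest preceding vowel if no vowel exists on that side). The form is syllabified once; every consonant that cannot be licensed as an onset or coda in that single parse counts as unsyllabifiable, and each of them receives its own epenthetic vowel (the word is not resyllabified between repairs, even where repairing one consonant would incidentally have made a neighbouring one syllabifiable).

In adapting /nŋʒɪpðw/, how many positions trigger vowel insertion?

5

The unsyllabifiable consonants are /n/, /ŋ/, /p/, /ð/, /w/; each receives one epenthetic vowel.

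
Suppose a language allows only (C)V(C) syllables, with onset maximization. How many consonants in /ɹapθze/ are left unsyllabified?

Under (C)V(C), the unsyllabifiable consonants are /θ/ (at most one coda consonant is licensed; onsets are limited to one consonant).

1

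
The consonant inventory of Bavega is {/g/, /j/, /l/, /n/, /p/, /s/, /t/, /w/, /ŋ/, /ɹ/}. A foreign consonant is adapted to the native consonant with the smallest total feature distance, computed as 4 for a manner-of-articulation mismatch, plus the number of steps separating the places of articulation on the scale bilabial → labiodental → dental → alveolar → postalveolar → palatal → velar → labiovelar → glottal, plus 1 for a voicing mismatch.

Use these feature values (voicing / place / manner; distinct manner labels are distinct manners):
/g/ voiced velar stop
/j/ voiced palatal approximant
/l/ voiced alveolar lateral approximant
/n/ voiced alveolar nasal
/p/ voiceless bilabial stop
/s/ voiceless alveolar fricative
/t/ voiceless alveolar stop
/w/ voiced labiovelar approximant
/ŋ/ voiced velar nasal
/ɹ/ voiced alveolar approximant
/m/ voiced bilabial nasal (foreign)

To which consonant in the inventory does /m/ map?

n

/n/ is closest: same manner (nasal), place distance 3 (bilabial→alveolar), same voicing; total 3. Next closest is /p/ at distance 5.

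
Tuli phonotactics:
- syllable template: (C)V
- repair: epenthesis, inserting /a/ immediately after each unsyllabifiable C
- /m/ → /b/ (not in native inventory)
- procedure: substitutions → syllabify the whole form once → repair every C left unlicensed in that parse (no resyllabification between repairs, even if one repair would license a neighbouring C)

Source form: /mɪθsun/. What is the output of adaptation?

bɪθasuna

Substitution: /m/ → /b/, giving /bɪθsun/.
Under (C)V, the unsyllabifiable consonants are /θ/, /n/ (no codas are permitted; onsets are limited to one consonant).
Epenthesis after each stranded consonant: /θ/ → /θa/, /n/ → /na/.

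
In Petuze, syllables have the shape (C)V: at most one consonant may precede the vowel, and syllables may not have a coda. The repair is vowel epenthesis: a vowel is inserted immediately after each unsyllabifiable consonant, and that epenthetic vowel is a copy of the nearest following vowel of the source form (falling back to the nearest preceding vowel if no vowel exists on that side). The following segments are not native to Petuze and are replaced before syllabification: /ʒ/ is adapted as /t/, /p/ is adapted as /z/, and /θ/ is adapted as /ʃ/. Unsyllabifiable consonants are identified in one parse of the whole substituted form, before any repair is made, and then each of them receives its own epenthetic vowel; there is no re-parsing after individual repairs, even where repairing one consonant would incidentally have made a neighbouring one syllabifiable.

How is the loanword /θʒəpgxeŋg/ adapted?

Substitution: /θ/ → /ʃ/, /ʒ/ → /t/, /p/ → /z/, giving /ʃtəzgxeŋg/.
Syllabifying with onset maximization leaves /ʃ/, /z/, /g/, /ŋ/, /g/ stranded (no codas are permitted; onsets are limited to one consonant).
Inserting the epenthetic vowel yields /ʃ/ → /ʃə/, /z/ → /ze/, /g/ → /ge/, /ŋ/ → /ŋe/, /g/ → /ge/.

ʃətəzegexeŋege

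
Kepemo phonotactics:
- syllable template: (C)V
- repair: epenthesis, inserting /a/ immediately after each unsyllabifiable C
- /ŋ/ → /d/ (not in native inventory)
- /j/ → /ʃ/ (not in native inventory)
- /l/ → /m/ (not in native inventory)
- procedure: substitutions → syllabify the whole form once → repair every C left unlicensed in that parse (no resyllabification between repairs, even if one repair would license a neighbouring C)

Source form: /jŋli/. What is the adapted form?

Substitution: /j/ → /ʃ/, /ŋ/ → /d/, /l/ → /m/, giving /ʃdmi/.
Under (C)V, the unsyllabifiable consonants are /ʃ/, /d/ (no codas are permitted; onsets are limited to one consonant).
Epenthesis after each stranded consonant: /ʃ/ → /ʃa/, /d/ → /da/.

ʃadami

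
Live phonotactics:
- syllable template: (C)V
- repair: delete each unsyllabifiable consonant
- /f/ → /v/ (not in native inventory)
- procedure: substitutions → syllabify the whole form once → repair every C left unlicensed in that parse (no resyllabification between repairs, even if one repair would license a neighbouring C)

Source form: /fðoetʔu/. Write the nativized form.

ðoeʔu

Substitution: /f/ → /v/, giving /vðoetʔu/.
The consonants /v/, /t/ cannot be parsed into a legal (C)V syllable (no codas are permitted; onsets are limited to one consonant).
Each unlicensed consonant is deleted: /v/, /t/.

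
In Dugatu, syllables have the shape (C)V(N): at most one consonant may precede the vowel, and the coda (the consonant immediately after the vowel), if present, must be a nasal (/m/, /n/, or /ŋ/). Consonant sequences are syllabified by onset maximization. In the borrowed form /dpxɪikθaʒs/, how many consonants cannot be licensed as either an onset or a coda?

Under (C)V(N), the unsyllabifiable consonants are /d/, /p/, /k/, /ʒ/, /s/ (only a nasal (/m/, /n/, or /ŋ/) is licensed in coda position; onsets are limited to one consonant).

5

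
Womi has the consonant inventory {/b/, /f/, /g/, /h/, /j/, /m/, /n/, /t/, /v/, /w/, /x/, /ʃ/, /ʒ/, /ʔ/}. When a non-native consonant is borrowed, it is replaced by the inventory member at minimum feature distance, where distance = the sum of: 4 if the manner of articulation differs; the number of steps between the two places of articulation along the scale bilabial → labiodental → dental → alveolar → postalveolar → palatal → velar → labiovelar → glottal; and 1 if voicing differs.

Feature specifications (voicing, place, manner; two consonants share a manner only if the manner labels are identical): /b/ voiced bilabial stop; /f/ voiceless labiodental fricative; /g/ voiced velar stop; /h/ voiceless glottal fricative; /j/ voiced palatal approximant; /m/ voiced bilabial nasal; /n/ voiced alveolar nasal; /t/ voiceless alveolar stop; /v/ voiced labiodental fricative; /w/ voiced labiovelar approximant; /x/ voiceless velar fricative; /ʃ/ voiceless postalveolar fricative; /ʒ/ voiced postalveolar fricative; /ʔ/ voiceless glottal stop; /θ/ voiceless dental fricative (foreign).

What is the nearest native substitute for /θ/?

/f/ is closest: same manner (fricative), place distance 1 (dental→labiodental), same voicing; total 1. Next closest is /v/ at distance 2.

f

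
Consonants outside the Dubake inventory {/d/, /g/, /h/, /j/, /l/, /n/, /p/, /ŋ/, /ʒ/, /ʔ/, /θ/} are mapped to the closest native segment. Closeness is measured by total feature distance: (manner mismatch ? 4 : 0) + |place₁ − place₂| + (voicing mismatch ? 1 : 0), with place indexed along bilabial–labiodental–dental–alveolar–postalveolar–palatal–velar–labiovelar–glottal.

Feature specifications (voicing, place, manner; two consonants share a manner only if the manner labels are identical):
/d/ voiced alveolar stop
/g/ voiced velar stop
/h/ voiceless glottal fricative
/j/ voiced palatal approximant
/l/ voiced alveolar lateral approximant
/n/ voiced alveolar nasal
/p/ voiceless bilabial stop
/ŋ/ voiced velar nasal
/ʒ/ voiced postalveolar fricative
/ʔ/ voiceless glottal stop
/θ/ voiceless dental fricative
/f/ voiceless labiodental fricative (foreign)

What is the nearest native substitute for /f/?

θ

/θ/ is closest: same manner (fricative), place distance 1 (labiodental→dental), same voicing; total 1. Next closest is /ʒ/ at distance 4.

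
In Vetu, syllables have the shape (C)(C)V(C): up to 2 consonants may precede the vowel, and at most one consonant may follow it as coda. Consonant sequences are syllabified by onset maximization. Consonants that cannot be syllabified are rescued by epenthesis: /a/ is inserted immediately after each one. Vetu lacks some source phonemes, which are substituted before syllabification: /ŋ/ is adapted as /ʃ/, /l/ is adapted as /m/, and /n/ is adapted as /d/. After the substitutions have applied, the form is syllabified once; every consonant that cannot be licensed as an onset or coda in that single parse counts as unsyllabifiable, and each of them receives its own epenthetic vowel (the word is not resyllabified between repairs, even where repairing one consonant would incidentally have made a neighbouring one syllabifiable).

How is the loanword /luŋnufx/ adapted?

Substitution: /l/ → /m/, /ŋ/ → /ʃ/, /n/ → /d/, giving /muʃdufx/.
The consonants /x/ cannot be parsed into a legal (C)(C)V(C) syllable (at most one coda consonant is licensed; onsets may contain at most 2 consonants).
Epenthesis after each stranded consonant: /x/ → /xa/.

muʃdufxa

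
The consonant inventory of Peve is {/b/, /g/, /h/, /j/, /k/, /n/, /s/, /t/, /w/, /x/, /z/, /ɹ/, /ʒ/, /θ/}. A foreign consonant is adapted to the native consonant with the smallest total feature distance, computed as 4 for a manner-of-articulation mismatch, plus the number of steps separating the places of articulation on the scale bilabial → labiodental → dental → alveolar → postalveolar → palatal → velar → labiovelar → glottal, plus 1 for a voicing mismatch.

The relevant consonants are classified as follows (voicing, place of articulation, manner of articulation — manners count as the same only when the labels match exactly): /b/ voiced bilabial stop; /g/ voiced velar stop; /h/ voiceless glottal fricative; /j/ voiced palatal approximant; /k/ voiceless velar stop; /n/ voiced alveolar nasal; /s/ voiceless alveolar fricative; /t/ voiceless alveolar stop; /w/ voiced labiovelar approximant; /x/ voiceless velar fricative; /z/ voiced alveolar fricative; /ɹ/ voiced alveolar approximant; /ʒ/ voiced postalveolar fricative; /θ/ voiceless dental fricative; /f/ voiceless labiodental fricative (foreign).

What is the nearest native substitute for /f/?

θ

/θ/ is closest: same manner (fricative), place distance 1 (labiodental→dental), same voicing; total 1. Next closest is /s/ at distance 2.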